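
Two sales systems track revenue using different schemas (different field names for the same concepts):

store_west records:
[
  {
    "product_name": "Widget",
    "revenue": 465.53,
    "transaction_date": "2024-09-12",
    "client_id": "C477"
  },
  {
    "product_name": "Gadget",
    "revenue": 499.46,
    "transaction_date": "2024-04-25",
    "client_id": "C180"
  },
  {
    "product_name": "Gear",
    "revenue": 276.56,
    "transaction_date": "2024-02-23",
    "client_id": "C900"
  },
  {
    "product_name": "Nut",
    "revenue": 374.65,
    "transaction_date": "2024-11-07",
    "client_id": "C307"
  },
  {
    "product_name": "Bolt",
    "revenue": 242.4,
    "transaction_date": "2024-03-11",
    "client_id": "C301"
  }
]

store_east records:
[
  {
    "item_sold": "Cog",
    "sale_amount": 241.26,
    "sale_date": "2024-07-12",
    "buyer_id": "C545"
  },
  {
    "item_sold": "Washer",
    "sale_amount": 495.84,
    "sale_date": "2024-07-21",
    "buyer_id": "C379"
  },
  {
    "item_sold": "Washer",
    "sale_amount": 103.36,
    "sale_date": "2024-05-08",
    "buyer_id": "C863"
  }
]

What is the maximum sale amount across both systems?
499.46

Reconcile: "revenue" (store_west) = "sale_amount" (store_east) = sale amount

Maximum in store_west: 499.46
Maximum in store_east: 495.84

Overall maximum: max(499.46, 495.84) = 499.46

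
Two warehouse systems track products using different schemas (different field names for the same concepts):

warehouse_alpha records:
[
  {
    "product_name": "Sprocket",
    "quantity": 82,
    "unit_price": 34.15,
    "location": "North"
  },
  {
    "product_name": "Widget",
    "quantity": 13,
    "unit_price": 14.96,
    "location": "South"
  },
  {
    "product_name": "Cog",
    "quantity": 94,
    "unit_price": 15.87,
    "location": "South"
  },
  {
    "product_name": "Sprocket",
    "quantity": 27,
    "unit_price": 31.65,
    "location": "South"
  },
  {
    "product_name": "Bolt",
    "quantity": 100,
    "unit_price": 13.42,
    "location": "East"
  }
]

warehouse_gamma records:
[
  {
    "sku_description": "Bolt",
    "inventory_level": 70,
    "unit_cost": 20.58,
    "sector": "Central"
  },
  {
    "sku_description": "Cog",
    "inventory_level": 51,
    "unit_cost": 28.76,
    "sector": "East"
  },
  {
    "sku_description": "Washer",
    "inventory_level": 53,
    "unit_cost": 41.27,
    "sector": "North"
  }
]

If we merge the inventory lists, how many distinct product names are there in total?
5

Schema mapping: "product_name" (warehouse_alpha) = "sku_description" (warehouse_gamma) = product name

Products in warehouse_alpha: ['Bolt', 'Cog', 'Sprocket', 'Widget']
Products in warehouse_gamma: ['Bolt', 'Cog', 'Washer']

Union (unique products): ['Bolt', 'Cog', 'Sprocket', 'Washer', 'Widget']
Count: 5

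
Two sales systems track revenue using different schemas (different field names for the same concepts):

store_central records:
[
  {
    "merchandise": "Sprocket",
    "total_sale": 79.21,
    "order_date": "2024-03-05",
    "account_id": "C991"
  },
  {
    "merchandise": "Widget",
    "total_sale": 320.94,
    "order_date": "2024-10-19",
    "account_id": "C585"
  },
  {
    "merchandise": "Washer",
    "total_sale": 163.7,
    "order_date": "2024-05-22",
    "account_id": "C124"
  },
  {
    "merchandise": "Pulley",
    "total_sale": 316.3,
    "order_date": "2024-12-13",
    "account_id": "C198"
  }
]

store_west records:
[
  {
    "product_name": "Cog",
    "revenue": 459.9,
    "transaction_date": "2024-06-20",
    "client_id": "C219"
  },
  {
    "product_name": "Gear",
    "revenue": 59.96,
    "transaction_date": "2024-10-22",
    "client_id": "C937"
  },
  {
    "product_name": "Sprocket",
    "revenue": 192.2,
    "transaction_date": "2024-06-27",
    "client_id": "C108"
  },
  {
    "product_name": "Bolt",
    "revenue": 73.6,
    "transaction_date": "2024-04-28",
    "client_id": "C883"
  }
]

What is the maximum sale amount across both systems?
459.9

Reconcile: "total_sale" (store_central) = "revenue" (store_west) = sale amount

Maximum in store_central: 320.94
Maximum in store_west: 459.9

Overall maximum: max(320.94, 459.9) = 459.9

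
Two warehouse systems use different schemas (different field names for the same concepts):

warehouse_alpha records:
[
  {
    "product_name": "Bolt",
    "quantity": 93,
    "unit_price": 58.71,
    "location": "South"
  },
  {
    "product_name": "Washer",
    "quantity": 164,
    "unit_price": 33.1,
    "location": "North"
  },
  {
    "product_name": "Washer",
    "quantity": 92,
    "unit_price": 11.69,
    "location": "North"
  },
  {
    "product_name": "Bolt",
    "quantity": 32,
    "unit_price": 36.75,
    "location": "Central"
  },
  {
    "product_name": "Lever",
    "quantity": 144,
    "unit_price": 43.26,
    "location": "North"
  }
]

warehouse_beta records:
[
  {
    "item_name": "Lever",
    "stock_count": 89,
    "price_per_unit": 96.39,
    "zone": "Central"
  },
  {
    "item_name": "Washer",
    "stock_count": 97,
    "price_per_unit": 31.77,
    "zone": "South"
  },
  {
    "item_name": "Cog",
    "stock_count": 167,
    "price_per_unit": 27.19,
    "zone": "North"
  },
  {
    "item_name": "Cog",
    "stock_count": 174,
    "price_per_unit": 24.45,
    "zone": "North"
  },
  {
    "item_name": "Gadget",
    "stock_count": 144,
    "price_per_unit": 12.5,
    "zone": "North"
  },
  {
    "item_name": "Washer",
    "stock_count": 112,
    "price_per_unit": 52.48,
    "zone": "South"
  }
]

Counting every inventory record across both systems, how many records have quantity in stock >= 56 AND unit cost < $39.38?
6

Schema mappings:
- "quantity" (warehouse_alpha) = "stock_count" (warehouse_beta) = quantity
- "unit_price" (warehouse_alpha) = "price_per_unit" (warehouse_beta) = unit cost

Records meeting both conditions in warehouse_alpha: 2
Records meeting both conditions in warehouse_beta: 4

Total: 2 + 4 = 6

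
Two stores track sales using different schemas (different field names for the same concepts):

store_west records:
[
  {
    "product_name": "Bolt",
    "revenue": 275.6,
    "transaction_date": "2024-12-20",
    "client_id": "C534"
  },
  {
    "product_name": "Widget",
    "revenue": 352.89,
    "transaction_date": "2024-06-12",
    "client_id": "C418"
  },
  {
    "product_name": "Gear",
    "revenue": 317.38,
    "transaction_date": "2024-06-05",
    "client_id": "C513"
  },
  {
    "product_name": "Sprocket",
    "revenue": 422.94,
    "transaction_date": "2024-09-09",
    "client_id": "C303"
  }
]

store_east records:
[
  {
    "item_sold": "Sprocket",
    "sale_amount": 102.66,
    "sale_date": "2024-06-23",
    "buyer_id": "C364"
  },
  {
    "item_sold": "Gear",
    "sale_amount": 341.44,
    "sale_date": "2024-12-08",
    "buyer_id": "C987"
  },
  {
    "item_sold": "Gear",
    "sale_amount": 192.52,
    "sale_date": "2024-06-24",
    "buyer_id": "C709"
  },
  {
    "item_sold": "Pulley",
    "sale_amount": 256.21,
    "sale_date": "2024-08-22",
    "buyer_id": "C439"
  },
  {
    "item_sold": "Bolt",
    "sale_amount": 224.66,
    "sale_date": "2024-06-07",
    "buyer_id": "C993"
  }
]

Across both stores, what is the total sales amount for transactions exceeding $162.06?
2383.64

Schema mapping: "revenue" (store_west) = "sale_amount" (store_east) = sale amount

Sum of sales > $162.06 in store_west: 1368.81
Sum of sales > $162.06 in store_east: 1014.83

Total: 1368.81 + 1014.83 = 2383.64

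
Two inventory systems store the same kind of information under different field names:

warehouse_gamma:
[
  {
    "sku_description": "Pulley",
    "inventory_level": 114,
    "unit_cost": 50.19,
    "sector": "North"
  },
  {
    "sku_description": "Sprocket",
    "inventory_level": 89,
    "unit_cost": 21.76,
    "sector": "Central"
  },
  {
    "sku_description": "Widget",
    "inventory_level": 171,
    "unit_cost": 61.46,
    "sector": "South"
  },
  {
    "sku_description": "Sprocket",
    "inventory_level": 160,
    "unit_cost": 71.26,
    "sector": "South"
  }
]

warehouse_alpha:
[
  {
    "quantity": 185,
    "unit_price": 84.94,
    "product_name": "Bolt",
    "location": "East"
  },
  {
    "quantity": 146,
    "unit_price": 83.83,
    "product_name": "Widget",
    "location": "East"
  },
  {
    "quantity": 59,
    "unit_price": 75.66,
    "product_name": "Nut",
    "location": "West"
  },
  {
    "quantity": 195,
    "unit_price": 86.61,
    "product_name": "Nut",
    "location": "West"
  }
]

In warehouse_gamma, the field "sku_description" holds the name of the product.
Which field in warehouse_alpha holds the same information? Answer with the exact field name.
product_name

In warehouse_gamma, "sku_description" holds the name of the product.
The fields in warehouse_alpha are: "quantity", "unit_price", "product_name", "location".
"product_name" is the match: the name refers to the same concept and its values are product-name strings (e.g. 'Bolt', 'Nut').
The other fields ("quantity", "unit_price", "location") hold different kinds of data.

So "sku_description" in warehouse_gamma corresponds to "product_name" in warehouse_alpha.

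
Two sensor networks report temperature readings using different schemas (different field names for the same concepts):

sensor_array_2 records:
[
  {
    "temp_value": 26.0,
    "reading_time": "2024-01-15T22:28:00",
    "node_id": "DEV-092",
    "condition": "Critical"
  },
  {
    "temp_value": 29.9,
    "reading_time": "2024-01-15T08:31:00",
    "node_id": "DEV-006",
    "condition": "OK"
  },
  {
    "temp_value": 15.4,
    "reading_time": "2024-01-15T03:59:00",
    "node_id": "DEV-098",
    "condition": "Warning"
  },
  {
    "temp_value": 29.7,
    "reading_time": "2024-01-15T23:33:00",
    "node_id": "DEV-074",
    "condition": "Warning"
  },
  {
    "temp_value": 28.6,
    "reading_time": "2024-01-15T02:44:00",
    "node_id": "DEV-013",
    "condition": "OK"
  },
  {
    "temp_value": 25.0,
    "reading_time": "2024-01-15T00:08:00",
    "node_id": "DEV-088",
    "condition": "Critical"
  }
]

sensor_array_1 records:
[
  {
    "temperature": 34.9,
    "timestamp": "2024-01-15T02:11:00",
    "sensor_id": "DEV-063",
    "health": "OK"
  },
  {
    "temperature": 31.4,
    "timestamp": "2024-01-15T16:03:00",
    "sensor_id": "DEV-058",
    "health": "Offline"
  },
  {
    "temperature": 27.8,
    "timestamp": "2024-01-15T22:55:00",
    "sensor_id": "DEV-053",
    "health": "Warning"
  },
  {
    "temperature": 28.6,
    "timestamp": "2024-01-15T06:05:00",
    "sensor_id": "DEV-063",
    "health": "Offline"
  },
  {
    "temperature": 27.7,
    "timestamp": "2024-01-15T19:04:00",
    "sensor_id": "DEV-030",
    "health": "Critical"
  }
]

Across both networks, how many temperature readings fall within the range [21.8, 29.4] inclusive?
6

Schema mapping: "temp_value" (sensor_array_2) = "temperature" (sensor_array_1) = temperature

Readings in [21.8, 29.4] from sensor_array_2: 3
Readings in [21.8, 29.4] from sensor_array_1: 3

Total count: 3 + 3 = 6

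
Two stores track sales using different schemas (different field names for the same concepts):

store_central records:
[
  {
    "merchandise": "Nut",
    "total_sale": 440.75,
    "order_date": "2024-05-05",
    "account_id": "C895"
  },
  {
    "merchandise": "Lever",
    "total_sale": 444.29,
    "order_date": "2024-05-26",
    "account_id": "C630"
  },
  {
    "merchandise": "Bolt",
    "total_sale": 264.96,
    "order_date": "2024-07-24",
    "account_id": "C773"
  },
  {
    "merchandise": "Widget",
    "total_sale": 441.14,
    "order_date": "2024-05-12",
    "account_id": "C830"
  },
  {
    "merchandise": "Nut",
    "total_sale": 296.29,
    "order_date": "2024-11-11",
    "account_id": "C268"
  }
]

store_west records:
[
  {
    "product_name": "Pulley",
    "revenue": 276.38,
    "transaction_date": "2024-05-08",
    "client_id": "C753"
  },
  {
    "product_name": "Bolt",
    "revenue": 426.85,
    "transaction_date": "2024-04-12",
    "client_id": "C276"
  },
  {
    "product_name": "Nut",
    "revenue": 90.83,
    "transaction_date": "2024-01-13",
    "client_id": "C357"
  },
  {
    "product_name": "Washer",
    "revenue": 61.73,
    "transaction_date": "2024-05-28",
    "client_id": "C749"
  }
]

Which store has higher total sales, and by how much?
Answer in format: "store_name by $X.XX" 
store_central by $1031.64

Schema mapping: "total_sale" (store_central) = "revenue" (store_west) = sale amount

Total for store_central: 1887.43
Total for store_west: 855.79

Difference: |1887.43 - 855.79| = 1031.64
store_central has higher sales by $1031.64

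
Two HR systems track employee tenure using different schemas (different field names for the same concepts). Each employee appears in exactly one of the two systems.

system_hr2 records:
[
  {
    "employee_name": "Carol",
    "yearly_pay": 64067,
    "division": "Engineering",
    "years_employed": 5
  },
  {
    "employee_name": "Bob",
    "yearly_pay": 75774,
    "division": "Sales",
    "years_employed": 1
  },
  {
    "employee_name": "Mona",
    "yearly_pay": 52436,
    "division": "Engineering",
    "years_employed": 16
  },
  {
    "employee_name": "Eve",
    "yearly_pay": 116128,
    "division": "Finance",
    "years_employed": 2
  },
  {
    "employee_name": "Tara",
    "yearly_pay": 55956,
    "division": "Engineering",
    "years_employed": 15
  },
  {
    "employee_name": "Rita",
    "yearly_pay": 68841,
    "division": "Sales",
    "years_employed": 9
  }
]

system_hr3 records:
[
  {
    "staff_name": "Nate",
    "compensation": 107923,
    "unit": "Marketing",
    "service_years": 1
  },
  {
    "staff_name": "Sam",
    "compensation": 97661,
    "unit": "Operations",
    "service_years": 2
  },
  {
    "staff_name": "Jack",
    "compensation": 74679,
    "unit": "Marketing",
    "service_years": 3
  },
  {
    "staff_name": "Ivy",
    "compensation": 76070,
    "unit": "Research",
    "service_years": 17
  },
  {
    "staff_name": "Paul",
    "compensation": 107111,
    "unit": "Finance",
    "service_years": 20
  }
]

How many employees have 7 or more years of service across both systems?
5

Reconcile schemas: "years_employed" (system_hr2) = "service_years" (system_hr3) = years of service

From system_hr2: 3 employees with >= 7 years
From system_hr3: 2 employees with >= 7 years

Total: 3 + 2 = 5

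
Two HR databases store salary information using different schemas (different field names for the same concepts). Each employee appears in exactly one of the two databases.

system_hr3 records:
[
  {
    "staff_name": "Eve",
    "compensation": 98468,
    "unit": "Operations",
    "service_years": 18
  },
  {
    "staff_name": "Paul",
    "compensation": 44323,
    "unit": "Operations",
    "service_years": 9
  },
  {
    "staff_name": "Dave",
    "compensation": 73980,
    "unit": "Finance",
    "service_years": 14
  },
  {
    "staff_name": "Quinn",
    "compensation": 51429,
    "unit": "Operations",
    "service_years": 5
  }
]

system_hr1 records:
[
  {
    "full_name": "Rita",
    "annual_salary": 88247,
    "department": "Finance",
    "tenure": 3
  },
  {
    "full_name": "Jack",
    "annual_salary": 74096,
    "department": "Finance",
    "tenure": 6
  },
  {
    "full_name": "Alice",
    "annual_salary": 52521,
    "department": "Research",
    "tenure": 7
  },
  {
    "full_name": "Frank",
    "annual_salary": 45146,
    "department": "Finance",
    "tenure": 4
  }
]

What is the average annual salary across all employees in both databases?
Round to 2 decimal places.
66026.25

Schema mapping: "compensation" (system_hr3) = "annual_salary" (system_hr1) = annual salary

All salaries: [98468, 44323, 73980, 51429, 88247, 74096, 52521, 45146]
Sum: 528210
Count: 8
Average: 528210 / 8 = 66026.25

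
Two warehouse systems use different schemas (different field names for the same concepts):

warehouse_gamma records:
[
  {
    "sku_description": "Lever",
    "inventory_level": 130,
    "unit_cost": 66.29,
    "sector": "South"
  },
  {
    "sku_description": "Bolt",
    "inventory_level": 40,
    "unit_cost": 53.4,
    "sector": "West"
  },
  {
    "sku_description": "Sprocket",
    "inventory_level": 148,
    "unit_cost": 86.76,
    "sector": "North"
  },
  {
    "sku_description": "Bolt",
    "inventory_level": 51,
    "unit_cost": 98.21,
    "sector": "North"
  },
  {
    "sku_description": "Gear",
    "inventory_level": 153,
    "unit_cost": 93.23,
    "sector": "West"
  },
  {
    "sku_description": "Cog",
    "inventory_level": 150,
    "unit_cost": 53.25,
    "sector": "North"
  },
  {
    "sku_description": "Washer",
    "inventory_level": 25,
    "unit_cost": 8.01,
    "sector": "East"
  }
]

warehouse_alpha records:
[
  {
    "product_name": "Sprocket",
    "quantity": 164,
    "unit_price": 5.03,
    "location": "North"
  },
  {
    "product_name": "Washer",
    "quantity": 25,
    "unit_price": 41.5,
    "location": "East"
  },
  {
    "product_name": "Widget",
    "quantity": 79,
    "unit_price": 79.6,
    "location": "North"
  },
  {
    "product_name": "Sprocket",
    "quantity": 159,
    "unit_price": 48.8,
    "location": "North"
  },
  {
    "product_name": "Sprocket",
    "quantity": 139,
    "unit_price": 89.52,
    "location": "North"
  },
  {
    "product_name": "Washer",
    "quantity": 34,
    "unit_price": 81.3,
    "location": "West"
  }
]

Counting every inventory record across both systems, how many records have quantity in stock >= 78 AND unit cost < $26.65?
1

Schema mappings:
- "inventory_level" (warehouse_gamma) = "quantity" (warehouse_alpha) = quantity
- "unit_cost" (warehouse_gamma) = "unit_price" (warehouse_alpha) = unit cost

Records meeting both conditions in warehouse_gamma: 0
Records meeting both conditions in warehouse_alpha: 1

Total: 0 + 1 = 1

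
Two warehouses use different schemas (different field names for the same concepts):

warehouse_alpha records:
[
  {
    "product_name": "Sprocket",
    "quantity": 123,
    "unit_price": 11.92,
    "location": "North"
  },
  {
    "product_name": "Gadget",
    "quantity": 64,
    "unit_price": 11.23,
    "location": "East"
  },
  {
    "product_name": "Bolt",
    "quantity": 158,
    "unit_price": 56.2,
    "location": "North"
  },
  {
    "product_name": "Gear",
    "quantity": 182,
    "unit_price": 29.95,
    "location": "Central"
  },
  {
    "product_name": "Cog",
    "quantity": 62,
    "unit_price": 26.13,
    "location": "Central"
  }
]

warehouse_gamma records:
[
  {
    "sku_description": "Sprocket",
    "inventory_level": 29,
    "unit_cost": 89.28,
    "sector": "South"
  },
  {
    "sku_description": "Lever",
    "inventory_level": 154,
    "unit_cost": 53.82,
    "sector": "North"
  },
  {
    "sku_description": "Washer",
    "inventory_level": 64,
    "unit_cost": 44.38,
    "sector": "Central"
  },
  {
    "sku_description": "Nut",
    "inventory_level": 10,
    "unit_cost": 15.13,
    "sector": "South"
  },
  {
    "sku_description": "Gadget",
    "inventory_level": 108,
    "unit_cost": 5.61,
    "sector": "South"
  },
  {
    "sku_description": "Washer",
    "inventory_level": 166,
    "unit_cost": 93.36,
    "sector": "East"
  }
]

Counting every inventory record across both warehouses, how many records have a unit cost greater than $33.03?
5

Schema mapping: "unit_price" (warehouse_alpha) = "unit_cost" (warehouse_gamma) = unit cost

Records > $33.03 in warehouse_alpha: 1
Records > $33.03 in warehouse_gamma: 4

Total count: 1 + 4 = 5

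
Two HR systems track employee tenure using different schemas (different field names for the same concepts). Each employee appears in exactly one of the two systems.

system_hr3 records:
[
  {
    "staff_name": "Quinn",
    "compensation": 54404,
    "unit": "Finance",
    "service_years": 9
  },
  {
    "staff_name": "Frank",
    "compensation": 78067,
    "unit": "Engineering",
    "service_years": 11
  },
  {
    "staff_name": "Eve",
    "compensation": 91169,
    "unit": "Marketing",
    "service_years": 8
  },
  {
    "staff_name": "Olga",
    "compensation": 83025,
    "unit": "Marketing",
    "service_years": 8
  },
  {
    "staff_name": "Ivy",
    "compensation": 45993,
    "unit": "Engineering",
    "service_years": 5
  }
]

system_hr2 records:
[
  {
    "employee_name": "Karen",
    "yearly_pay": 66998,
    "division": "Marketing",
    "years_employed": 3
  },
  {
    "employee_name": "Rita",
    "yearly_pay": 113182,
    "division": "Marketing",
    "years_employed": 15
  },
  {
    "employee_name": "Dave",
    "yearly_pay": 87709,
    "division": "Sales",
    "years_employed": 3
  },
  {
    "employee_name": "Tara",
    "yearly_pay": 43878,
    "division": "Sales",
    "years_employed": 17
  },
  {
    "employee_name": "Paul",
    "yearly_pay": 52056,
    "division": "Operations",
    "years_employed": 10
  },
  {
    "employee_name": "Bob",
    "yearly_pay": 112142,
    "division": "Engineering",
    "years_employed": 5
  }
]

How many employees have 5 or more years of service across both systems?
9

Reconcile schemas: "service_years" (system_hr3) = "years_employed" (system_hr2) = years of service

From system_hr3: 5 employees with >= 5 years
From system_hr2: 4 employees with >= 5 years

Total: 5 + 4 = 9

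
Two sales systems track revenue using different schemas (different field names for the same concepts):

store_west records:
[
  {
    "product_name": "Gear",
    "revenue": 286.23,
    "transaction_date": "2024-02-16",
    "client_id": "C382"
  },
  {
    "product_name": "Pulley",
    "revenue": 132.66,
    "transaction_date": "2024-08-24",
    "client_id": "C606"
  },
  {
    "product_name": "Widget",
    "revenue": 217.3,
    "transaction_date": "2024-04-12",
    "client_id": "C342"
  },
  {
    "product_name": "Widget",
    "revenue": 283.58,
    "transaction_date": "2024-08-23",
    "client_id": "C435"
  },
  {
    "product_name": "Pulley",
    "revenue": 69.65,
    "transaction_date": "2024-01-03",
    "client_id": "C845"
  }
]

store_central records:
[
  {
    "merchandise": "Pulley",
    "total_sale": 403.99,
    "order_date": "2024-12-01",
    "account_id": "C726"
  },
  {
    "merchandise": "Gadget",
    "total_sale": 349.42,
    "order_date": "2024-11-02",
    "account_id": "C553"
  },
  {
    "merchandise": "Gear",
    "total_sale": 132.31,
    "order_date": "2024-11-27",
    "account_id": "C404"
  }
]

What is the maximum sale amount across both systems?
403.99

Reconcile: "revenue" (store_west) = "total_sale" (store_central) = sale amount

Maximum in store_west: 286.23
Maximum in store_central: 403.99

Overall maximum: max(286.23, 403.99) = 403.99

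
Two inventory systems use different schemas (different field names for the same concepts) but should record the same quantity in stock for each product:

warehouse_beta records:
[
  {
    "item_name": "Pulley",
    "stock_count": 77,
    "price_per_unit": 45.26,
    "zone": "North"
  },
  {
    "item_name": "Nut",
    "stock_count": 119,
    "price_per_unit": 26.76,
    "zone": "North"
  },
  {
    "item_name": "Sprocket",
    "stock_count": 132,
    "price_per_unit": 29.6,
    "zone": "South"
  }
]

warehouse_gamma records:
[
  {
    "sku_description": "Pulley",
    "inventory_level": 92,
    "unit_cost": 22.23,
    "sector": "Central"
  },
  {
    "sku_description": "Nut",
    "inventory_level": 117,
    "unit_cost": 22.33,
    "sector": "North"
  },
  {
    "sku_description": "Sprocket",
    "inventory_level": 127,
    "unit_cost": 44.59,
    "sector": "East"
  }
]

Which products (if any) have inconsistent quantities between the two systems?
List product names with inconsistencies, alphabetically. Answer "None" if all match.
Nut, Pulley, Sprocket

Schema mappings:
- "item_name" (warehouse_beta) = "sku_description" (warehouse_gamma) = product name
- "stock_count" (warehouse_beta) = "inventory_level" (warehouse_gamma) = quantity

Comparison:
  Pulley: 77 vs 92 - MISMATCH
  Nut: 119 vs 117 - MISMATCH
  Sprocket: 132 vs 127 - MISMATCH

Products with inconsistencies: Nut, Pulley, Sprocket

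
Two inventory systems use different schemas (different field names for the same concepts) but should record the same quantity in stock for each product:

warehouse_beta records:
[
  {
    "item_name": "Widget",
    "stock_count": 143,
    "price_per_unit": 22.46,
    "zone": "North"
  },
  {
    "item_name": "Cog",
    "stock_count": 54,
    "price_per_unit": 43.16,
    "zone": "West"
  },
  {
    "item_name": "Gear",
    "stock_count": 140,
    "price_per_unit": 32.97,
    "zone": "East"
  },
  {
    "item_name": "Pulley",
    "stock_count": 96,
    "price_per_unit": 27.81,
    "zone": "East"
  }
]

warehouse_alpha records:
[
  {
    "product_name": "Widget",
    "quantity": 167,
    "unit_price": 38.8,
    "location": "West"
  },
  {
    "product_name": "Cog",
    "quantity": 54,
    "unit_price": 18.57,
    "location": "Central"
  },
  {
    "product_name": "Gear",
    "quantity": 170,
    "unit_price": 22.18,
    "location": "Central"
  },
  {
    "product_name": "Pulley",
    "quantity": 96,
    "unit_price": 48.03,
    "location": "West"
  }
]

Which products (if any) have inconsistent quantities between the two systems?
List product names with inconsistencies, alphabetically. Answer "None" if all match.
Gear, Widget

Schema mappings:
- "item_name" (warehouse_beta) = "product_name" (warehouse_alpha) = product name
- "stock_count" (warehouse_beta) = "quantity" (warehouse_alpha) = quantity

Comparison:
  Widget: 143 vs 167 - MISMATCH
  Cog: 54 vs 54 - MATCH
  Gear: 140 vs 170 - MISMATCH
  Pulley: 96 vs 96 - MATCH

Products with inconsistencies: Gear, Widget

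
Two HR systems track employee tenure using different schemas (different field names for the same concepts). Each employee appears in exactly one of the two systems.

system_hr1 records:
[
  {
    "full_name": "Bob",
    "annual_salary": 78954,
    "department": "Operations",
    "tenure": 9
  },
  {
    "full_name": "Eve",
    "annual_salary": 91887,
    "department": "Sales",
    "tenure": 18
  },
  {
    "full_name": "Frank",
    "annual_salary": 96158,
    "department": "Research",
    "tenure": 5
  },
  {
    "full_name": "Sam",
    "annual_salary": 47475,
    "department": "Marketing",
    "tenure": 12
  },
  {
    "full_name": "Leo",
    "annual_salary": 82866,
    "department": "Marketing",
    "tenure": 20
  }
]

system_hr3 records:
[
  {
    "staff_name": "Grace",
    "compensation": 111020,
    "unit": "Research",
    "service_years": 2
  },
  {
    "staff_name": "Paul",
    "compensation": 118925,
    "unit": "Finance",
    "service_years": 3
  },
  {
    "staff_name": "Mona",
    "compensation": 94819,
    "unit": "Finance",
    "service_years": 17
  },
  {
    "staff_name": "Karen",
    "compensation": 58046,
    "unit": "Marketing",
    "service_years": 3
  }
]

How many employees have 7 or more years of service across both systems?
5

Reconcile schemas: "tenure" (system_hr1) = "service_years" (system_hr3) = years of service

From system_hr1: 4 employees with >= 7 years
From system_hr3: 1 employees with >= 7 years

Total: 4 + 1 = 5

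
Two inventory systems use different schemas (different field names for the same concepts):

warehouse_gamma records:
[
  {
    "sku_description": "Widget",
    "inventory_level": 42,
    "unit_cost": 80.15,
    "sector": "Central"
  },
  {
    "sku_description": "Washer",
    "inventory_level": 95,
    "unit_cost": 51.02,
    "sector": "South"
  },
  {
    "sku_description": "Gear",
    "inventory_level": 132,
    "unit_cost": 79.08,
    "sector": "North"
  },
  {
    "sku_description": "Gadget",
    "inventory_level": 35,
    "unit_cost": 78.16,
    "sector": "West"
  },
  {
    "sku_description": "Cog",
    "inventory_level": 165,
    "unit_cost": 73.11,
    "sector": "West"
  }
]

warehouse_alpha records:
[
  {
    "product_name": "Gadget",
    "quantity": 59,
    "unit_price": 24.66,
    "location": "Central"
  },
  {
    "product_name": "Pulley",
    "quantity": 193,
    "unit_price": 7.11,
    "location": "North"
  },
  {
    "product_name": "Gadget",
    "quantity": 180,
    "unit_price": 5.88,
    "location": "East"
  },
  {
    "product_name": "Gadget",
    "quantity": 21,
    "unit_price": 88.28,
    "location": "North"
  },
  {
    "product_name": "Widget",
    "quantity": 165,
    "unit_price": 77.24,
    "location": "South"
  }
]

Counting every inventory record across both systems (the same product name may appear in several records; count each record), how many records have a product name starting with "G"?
5

Schema mapping: "sku_description" (warehouse_gamma) = "product_name" (warehouse_alpha) = product name

Records with product name starting with "G" in warehouse_gamma: 2
Records with product name starting with "G" in warehouse_alpha: 3

Total: 2 + 3 = 5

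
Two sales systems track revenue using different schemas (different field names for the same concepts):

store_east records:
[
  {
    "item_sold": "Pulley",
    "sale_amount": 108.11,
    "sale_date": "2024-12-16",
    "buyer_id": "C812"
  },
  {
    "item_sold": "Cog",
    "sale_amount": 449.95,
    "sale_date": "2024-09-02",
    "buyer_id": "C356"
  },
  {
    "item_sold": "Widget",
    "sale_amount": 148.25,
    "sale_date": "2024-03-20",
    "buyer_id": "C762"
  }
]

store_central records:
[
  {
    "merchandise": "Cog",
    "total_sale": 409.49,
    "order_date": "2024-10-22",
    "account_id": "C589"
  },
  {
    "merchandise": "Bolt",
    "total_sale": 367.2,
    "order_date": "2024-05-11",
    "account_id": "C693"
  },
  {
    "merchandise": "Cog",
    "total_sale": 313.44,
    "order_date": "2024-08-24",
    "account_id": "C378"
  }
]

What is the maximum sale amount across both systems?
449.95

Reconcile: "sale_amount" (store_east) = "total_sale" (store_central) = sale amount

Maximum in store_east: 449.95
Maximum in store_central: 409.49

Overall maximum: max(449.95, 409.49) = 449.95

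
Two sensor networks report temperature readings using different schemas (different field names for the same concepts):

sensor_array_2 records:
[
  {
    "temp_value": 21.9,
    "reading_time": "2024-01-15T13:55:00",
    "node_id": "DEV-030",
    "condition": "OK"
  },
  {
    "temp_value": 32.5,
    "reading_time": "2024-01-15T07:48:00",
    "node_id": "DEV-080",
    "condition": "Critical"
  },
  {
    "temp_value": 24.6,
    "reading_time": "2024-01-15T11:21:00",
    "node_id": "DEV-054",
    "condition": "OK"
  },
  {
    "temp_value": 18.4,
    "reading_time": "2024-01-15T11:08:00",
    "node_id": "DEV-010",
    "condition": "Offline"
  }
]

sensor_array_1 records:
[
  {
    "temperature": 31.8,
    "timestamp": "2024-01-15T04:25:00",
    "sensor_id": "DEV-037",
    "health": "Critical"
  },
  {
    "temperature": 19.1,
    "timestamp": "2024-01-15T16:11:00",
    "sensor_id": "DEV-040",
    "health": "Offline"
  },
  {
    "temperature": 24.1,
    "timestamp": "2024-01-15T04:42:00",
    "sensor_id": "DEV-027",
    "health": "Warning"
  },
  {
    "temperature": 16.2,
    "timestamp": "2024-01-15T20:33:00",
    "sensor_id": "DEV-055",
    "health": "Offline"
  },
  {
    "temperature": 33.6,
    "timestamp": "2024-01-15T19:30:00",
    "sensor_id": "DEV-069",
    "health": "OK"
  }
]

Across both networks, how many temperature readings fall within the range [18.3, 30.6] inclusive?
5

Schema mapping: "temp_value" (sensor_array_2) = "temperature" (sensor_array_1) = temperature

Readings in [18.3, 30.6] from sensor_array_2: 3
Readings in [18.3, 30.6] from sensor_array_1: 2

Total count: 3 + 2 = 5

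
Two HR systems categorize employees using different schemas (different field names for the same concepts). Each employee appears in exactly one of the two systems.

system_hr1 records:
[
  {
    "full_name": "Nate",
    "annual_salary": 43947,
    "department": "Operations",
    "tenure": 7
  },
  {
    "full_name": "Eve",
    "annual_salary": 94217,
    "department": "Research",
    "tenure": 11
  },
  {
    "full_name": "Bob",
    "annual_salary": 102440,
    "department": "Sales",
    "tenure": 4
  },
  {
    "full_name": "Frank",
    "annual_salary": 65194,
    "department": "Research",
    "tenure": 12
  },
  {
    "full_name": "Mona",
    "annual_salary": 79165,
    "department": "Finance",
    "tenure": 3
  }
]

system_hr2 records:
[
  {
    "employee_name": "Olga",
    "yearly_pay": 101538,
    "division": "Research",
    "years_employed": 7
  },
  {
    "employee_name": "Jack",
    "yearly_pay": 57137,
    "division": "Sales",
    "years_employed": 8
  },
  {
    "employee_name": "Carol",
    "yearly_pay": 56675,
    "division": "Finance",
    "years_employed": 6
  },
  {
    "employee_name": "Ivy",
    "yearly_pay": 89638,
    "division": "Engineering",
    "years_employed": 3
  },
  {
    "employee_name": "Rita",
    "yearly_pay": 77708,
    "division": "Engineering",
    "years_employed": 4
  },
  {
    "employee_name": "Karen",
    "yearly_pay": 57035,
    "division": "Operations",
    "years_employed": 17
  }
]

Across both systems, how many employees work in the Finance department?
2

Schema mapping: "department" (system_hr1) = "division" (system_hr2) = department

Finance employees in system_hr1: 1
Finance employees in system_hr2: 1

Total in Finance: 1 + 1 = 2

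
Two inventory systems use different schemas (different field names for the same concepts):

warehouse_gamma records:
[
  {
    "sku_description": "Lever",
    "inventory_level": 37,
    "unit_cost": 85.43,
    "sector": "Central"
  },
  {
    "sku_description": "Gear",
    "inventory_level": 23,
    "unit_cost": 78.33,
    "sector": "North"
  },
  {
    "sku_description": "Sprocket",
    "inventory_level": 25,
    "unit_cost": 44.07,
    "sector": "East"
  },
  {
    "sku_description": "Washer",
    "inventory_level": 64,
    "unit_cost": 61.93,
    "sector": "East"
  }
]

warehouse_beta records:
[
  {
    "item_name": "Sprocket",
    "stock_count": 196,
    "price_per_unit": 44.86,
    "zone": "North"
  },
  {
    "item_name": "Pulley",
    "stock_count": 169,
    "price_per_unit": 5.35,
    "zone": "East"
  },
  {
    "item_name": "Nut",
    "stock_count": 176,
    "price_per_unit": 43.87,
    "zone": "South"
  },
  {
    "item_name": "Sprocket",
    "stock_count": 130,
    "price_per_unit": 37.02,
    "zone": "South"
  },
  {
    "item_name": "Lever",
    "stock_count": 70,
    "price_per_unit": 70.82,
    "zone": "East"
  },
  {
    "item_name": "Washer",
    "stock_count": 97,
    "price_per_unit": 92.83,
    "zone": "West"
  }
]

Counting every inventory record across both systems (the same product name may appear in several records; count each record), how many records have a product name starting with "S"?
3

Schema mapping: "sku_description" (warehouse_gamma) = "item_name" (warehouse_beta) = product name

Records with product name starting with "S" in warehouse_gamma: 1
Records with product name starting with "S" in warehouse_beta: 2

Total: 1 + 2 = 3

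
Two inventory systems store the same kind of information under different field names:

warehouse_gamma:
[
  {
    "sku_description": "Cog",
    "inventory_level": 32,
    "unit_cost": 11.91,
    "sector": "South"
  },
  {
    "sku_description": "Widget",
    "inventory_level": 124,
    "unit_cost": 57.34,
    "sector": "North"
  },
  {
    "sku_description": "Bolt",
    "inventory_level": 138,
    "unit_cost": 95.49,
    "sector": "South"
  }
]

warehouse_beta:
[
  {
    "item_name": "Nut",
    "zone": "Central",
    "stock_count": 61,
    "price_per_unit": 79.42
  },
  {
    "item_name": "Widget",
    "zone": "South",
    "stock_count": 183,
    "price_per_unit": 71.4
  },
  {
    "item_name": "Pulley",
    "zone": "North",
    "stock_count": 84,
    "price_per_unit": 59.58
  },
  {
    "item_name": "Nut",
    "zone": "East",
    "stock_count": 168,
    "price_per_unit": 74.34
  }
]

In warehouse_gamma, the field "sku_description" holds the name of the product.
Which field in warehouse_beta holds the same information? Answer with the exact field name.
item_name

In warehouse_gamma, "sku_description" holds the name of the product.
The fields in warehouse_beta are: "item_name", "zone", "stock_count", "price_per_unit".
"item_name" is the match: the name refers to the same concept and its values are product-name strings (e.g. 'Nut', 'Pulley').
The other fields ("zone", "stock_count", "price_per_unit") hold different kinds of data.

So "sku_description" in warehouse_gamma corresponds to "item_name" in warehouse_beta.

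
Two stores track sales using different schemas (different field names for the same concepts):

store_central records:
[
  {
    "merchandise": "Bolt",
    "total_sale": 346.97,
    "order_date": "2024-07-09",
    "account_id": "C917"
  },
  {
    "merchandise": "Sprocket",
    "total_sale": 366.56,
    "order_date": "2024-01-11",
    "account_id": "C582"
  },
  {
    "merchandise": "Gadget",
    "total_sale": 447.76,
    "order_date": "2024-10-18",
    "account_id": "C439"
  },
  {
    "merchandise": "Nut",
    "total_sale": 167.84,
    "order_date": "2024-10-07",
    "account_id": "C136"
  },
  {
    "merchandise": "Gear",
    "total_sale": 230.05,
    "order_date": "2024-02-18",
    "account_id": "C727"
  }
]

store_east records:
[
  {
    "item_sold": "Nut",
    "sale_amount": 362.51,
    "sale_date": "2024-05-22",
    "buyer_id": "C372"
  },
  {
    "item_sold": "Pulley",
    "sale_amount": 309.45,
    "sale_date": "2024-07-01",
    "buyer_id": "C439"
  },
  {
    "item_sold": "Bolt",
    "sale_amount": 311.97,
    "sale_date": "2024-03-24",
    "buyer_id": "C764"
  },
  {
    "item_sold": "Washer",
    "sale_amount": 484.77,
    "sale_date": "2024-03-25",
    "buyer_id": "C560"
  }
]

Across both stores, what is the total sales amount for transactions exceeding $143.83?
3027.88

Schema mapping: "total_sale" (store_central) = "sale_amount" (store_east) = sale amount

Sum of sales > $143.83 in store_central: 1559.18
Sum of sales > $143.83 in store_east: 1468.7

Total: 1559.18 + 1468.7 = 3027.88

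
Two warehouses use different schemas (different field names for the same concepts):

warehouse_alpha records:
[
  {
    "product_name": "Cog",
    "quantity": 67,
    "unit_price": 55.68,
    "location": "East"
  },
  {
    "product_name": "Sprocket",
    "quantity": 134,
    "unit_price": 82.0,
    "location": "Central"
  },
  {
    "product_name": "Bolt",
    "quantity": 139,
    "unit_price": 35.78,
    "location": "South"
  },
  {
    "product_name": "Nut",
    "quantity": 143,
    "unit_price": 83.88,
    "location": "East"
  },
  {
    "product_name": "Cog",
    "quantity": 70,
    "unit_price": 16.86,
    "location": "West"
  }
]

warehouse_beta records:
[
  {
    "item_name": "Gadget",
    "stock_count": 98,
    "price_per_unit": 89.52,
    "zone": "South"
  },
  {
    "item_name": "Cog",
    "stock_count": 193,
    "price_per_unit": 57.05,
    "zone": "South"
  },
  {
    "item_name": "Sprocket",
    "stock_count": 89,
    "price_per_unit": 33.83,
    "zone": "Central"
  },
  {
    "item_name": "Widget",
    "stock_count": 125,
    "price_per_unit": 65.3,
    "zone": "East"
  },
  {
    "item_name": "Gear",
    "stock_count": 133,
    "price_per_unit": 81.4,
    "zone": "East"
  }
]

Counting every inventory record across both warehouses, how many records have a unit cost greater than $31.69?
9

Schema mapping: "unit_price" (warehouse_alpha) = "price_per_unit" (warehouse_beta) = unit cost

Records > $31.69 in warehouse_alpha: 4
Records > $31.69 in warehouse_beta: 5

Total count: 4 + 5 = 9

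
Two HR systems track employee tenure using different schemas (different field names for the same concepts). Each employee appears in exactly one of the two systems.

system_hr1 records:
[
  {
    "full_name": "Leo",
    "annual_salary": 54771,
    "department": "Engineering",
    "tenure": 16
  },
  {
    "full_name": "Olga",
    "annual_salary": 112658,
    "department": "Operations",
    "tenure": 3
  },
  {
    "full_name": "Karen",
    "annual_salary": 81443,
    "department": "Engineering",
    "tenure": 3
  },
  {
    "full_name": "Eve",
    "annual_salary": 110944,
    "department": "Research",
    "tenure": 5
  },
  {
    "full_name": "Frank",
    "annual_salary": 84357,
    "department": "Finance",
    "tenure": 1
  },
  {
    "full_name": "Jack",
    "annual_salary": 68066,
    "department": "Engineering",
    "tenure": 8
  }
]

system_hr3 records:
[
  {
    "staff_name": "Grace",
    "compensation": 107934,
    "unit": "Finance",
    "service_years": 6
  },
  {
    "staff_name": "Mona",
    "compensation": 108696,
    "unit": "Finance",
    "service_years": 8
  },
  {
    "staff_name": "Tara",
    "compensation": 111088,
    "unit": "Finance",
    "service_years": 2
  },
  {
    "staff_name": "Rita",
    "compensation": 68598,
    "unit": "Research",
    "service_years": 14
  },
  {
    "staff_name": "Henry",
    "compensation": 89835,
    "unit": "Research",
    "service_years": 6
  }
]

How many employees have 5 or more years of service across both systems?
7

Reconcile schemas: "tenure" (system_hr1) = "service_years" (system_hr3) = years of service

From system_hr1: 3 employees with >= 5 years
From system_hr3: 4 employees with >= 5 years

Total: 3 + 4 = 7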